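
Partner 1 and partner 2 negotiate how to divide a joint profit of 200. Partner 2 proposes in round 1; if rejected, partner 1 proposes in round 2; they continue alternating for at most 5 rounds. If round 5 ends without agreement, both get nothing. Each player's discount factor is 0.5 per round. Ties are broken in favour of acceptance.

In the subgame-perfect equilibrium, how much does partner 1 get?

62.5

Round 5 (partner 2 proposes): rejection yields 0 for partner 1; partner 2 offers 0 and keeps 200.
Round 4 (partner 1 proposes): partner 2 can get 200 next round, worth 0.5 × 200 = 100 now. Partner 1 offers 100 and keeps 200 − 100 = 100.
Round 3 (partner 2 proposes): partner 1 can get 100 next round, worth 0.5 × 100 = 50 now, so partner 2 offers 50, keeping 150.
Round 2 (partner 1 proposes): partner 2 can get 150 next round, worth 0.5 × 150 = 75 now, so partner 1 offers 75, keeping 125.
Round 1 (partner 2 proposes): partner 1 can get 125 next round, worth 0.5 × 125 = 62.5 now; partner 2 offers that and keeps 137.5.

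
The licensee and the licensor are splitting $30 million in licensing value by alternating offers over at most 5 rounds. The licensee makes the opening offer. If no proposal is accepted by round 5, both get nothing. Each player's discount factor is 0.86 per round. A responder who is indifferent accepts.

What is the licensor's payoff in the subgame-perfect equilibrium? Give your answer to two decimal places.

6.28

Round 5 (the licensee proposes): rejection yields 0 for the licensor; the licensee offers 0 and keeps 30.
Round 4 (the licensor proposes): the licensee can get 30 next round, worth 0.86 × 30 = 25.8 now; the licensor offers that and keeps 4.2.
Round 3 (the licensee proposes): the licensor can get 4.2 next round, worth 0.86 × 4.2 = 3.612 now, so the licensee offers 3.612, keeping 26.388.
Round 2 (the licensor proposes): the licensee can get 26.388 next round, worth 0.86 × 26.388 = 22.69368 now; the licensor offers that and keeps 7.30632.
Round 1 (the licensee proposes): the licensor can get 7.30632 next round, worth 0.86 × 7.30632 = 6.2834352 now; the licensee offers that and keeps 23.7165648.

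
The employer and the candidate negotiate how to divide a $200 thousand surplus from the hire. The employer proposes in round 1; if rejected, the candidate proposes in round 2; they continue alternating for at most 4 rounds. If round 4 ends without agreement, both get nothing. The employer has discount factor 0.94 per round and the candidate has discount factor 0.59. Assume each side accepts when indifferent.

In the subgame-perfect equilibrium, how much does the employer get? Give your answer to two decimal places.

Round 4 (the candidate proposes): rejection yields 0 for the employer; the candidate offers 0 and keeps 200.
Round 3 (the employer proposes): the candidate can get 200 next round, worth 0.59 × 200 = 118 now, so the employer offers 118, keeping 82.
Round 2 (the candidate proposes): the employer can get 82 next round, worth 0.94 × 82 = 77.08 now. The candidate offers 77.08 and keeps 200 − 77.08 = 122.92.
Round 1 (the employer proposes): the candidate can get 122.92 next round, worth 0.59 × 122.92 = 72.5228 now, so the employer offers 72.5228, keeping 127.4772.

127.48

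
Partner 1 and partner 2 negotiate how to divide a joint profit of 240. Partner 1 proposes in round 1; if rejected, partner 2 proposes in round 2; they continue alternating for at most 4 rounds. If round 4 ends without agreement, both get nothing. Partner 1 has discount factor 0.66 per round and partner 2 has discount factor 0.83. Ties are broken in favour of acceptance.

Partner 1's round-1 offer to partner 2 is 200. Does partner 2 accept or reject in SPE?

Round 4 (partner 2 proposes): rejection yields 0 for partner 1; partner 2 offers 0 and keeps 240.
Round 3 (partner 1 proposes): partner 2 can get 240 next round, worth 0.83 × 240 = 199.2 now. Partner 1 offers 199.2 and keeps 240 − 199.2 = 40.8.
Round 2 (partner 2 proposes): partner 1 can get 40.8 next round, worth 0.66 × 40.8 = 26.928 now. Partner 2 offers 26.928 and keeps 240 − 26.928 = 213.072.
So by rejecting in round 1, partner 2 gets 213.072 next round, worth 0.83 × 213.072 = 176.84976 now.
Offer 200 ≥ 176.84976, so partner 2 accepts.

Accept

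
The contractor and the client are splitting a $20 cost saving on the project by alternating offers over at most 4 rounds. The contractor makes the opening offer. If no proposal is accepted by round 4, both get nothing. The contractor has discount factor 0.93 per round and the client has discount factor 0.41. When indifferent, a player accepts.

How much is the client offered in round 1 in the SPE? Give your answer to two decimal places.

Round 4 (the client proposes): rejection yields 0 for the contractor; the client offers 0 and keeps 20.
Round 3 (the contractor proposes): the client can get 20 next round, worth 0.41 × 20 = 8.2 now, so the contractor offers 8.2, keeping 11.8.
Round 2 (the client proposes): the contractor can get 11.8 next round, worth 0.93 × 11.8 = 10.974 now, so the client offers 10.974, keeping 9.026.
Round 1 (the contractor proposes): the client can get 9.026 next round, worth 0.41 × 9.026 = 3.70066 now. The contractor offers 3.70066 and keeps 20 − 3.70066 = 16.29934.

3.70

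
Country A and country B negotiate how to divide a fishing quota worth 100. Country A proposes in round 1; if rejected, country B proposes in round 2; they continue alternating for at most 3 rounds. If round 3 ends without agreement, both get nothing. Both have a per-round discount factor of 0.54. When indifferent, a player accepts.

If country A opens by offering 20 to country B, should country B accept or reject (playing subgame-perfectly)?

Round 3 (country A proposes): country B will accept anything ≥ 0, so country A offers 0 and keeps 100.
Round 2 (country B proposes): country A can get 100 next round, worth 0.54 × 100 = 54 now, so country B offers 54, keeping 46.
So by rejecting in round 1, country B gets 46 next round, worth 0.54 × 46 = 24.84 now.
Offer 20 < 24.84, so country B rejects.

Reject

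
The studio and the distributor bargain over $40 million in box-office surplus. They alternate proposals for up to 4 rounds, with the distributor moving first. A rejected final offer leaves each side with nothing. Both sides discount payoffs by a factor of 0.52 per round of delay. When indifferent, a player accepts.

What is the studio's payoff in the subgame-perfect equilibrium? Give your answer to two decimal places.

By backward induction:
Round 4 (the studio proposes): the distributor will accept anything ≥ 0, so the studio offers 0 and keeps 40.
Round 3 (the distributor proposes): the studio can get 40 next round, worth 0.52 × 40 = 20.8 now. The distributor offers 20.8 and keeps 40 − 20.8 = 19.2.
Round 2 (the studio proposes): the distributor can get 19.2 next round, worth 0.52 × 19.2 = 9.984 now; the studio offers that and keeps 30.016.
Round 1 (the distributor proposes): the studio can get 30.016 next round, worth 0.52 × 30.016 = 15.60832 now; the distributor offers that and keeps 24.39168.

15.61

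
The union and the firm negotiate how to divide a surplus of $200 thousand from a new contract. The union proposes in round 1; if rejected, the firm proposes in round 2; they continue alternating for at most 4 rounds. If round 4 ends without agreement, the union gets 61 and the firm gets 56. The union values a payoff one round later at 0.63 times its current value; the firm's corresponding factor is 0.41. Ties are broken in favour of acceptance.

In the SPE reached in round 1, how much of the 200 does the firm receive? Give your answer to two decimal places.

Round 4 (the firm proposes): the union gets 61 if talks fail, so the firm offers 61 and keeps 139.
Round 3 (the union proposes): the firm can get 139 next round, worth 0.41 × 139 = 56.99 now. The union offers 56.99 and keeps 200 − 56.99 = 143.01.
Round 2 (the firm proposes): the union can get 143.01 next round, worth 0.63 × 143.01 = 90.0963 now. The firm offers 90.0963 and keeps 200 − 90.0963 = 109.9037.
Round 1 (the union proposes): the firm can get 109.9037 next round, worth 0.41 × 109.9037 = 45.060517 now. The union offers 45.060517 and keeps 200 − 45.060517 = 154.939483.

45.06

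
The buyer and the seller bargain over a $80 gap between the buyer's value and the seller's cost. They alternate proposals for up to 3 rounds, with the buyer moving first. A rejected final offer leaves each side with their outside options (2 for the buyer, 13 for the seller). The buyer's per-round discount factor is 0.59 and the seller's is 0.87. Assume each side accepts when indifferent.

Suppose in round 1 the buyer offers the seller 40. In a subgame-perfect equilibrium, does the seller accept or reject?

Round 3 (the buyer proposes): the seller gets 13 if talks fail, so the buyer offers 13 and keeps 67.
Round 2 (the seller proposes): the buyer can get 67 next round, worth 0.59 × 67 = 39.53 now. The seller offers 39.53 and keeps 80 − 39.53 = 40.47.
So by rejecting in round 1, the seller gets 40.47 next round, worth 0.87 × 40.47 = 35.2089 now.
Offer 40 ≥ 35.2089, so the seller accepts.

Accept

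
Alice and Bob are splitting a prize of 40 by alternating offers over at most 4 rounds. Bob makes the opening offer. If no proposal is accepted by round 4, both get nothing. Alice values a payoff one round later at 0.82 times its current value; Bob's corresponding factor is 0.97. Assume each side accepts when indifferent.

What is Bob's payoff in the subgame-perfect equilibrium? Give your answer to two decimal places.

Round 4 (Alice proposes): rejection yields 0 for Bob; Alice offers 0 and keeps 40.
Round 3 (Bob proposes): Alice can get 40 next round, worth 0.82 × 40 = 32.8 now; Bob offers that and keeps 7.2.
Round 2 (Alice proposes): Bob can get 7.2 next round, worth 0.97 × 7.2 = 6.984 now, so Alice offers 6.984, keeping 33.016.
Round 1 (Bob proposes): Alice can get 33.016 next round, worth 0.82 × 33.016 = 27.07312 now; Bob offers that and keeps 12.92688.

12.93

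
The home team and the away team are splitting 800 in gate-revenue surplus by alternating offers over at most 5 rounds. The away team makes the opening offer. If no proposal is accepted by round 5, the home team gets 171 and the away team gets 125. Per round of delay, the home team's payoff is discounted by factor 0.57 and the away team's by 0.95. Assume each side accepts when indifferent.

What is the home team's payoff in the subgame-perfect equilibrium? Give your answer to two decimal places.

85.29

Solve by backward induction from round 5.
Round 5 (the away team proposes): the home team gets 171 if talks fail, so the away team offers 171 and keeps 629.
Round 4 (the home team proposes): the away team can get 629 next round, worth 0.95 × 629 = 597.55 now; the home team offers that and keeps 202.45.
Round 3 (the away team proposes): the home team can get 202.45 next round, worth 0.57 × 202.45 = 115.3965 now. The away team offers 115.3965 and keeps 800 − 115.3965 = 684.6035.
Round 2 (the home team proposes): the away team can get 684.6035 next round, worth 0.95 × 684.6035 = 650.373325 now. The home team offers 650.373325 and keeps 800 − 650.373325 = 149.626675.
Round 1 (the away team proposes): the home team can get 149.626675 next round, worth 0.57 × 149.626675 = 85.28720475 now. The away team offers 85.28720475 and keeps 800 − 85.28720475 = 714.71279525.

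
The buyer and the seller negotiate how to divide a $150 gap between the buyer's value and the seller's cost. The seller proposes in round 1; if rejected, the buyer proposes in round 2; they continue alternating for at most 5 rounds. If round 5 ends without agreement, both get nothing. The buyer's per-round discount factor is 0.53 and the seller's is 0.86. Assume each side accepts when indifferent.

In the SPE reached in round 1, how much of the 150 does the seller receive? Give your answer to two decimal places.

133.80

Round 5 (the seller proposes): the buyer will accept anything ≥ 0, so the seller offers 0 and keeps 150.
Round 4 (the buyer proposes): the seller can get 150 next round, worth 0.86 × 150 = 129 now; the buyer offers that and keeps 21.
Round 3 (the seller proposes): the buyer can get 21 next round, worth 0.53 × 21 = 11.13 now. The seller offers 11.13 and keeps 150 − 11.13 = 138.87.
Round 2 (the buyer proposes): the seller can get 138.87 next round, worth 0.86 × 138.87 = 119.4282 now, so the buyer offers 119.4282, keeping 30.5718.
Round 1 (the seller proposes): the buyer can get 30.5718 next round, worth 0.53 × 30.5718 = 16.203054 now, so the seller offers 16.203054, keeping 133.796946.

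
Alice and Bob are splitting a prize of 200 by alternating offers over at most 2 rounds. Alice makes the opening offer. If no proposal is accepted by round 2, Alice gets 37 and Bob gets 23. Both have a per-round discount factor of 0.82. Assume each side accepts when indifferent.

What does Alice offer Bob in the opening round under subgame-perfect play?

133.66

Round 2 (Bob proposes): Alice gets 37 if talks fail, so Bob offers 37 and keeps 163.
Round 1 (Alice proposes): Bob can get 163 next round, worth 0.82 × 163 = 133.66 now. Alice offers 133.66 and keeps 200 − 133.66 = 66.34.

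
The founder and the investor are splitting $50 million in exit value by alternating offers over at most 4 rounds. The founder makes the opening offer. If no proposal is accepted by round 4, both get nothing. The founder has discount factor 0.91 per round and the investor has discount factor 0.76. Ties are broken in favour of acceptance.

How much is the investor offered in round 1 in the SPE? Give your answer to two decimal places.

29.70

Round 4 (the investor proposes): rejection yields 0 for the founder; the investor offers 0 and keeps 50.
Round 3 (the founder proposes): the investor can get 50 next round, worth 0.76 × 50 = 38 now; the founder offers that and keeps 12.
Round 2 (the investor proposes): the founder can get 12 next round, worth 0.91 × 12 = 10.92 now; the investor offers that and keeps 39.08.
Round 1 (the founder proposes): the investor can get 39.08 next round, worth 0.76 × 39.08 = 29.7008 now. The founder offers 29.7008 and keeps 50 − 29.7008 = 20.2992.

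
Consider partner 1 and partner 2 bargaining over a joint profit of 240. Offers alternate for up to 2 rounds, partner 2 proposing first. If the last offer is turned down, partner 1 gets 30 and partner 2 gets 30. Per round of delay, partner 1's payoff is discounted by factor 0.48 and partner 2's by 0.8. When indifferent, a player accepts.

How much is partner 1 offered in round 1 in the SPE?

100.8

Round 2 (partner 1 proposes): partner 2 gets 30 if talks fail, so partner 1 offers 30 and keeps 210.
Round 1 (partner 2 proposes): partner 1 can get 210 next round, worth 0.48 × 210 = 100.8 now, so partner 2 offers 100.8, keeping 139.2.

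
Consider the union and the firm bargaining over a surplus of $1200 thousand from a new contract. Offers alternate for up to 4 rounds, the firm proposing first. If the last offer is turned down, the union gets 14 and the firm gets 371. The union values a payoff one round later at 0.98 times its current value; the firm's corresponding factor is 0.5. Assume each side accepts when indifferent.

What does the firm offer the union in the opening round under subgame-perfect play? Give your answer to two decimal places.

Round 4 (the union proposes): the firm gets 371 if talks fail, so the union offers 371 and keeps 829.
Round 3 (the firm proposes): the union can get 829 next round, worth 0.98 × 829 = 812.42 now. The firm offers 812.42 and keeps 1200 − 812.42 = 387.58.
Round 2 (the union proposes): the firm can get 387.58 next round, worth 0.5 × 387.58 = 193.79 now; the union offers that and keeps 1006.21.
Round 1 (the firm proposes): the union can get 1006.21 next round, worth 0.98 × 1006.21 = 986.0858 now; the firm offers that and keeps 213.9142.

986.09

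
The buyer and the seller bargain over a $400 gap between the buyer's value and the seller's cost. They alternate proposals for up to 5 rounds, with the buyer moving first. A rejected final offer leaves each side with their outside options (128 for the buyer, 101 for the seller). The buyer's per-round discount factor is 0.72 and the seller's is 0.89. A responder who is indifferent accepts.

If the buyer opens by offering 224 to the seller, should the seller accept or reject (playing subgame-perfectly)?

Work out the seller's continuation value if the offer is rejected.
Round 5 (the buyer proposes): the seller gets 101 if talks fail, so the buyer offers 101 and keeps 299.
Round 4 (the seller proposes): the buyer can get 299 next round, worth 0.72 × 299 = 215.28 now; the seller offers that and keeps 184.72.
Round 3 (the buyer proposes): the seller can get 184.72 next round, worth 0.89 × 184.72 = 164.4008 now. The buyer offers 164.4008 and keeps 400 − 164.4008 = 235.5992.
Round 2 (the seller proposes): the buyer can get 235.5992 next round, worth 0.72 × 235.5992 = 169.631424 now. The seller offers 169.631424 and keeps 400 − 169.631424 = 230.368576.
So by rejecting in round 1, the seller gets 230.368576 next round, worth 0.89 × 230.368576 = 205.02803264 now.
Offer 224 ≥ 205.02803264, so the seller accepts.

Accept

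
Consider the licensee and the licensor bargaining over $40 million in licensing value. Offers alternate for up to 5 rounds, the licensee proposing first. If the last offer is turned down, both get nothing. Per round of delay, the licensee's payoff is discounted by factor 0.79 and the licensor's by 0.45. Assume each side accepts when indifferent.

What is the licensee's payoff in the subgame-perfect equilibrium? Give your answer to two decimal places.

Round 5 (the licensee proposes): rejection yields 0 for the licensor; the licensee offers 0 and keeps 40.
Round 4 (the licensor proposes): the licensee can get 40 next round, worth 0.79 × 40 = 31.6 now; the licensor offers that and keeps 8.4.
Round 3 (the licensee proposes): the licensor can get 8.4 next round, worth 0.45 × 8.4 = 3.78 now. The licensee offers 3.78 and keeps 40 − 3.78 = 36.22.
Round 2 (the licensor proposes): the licensee can get 36.22 next round, worth 0.79 × 36.22 = 28.6138 now, so the licensor offers 28.6138, keeping 11.3862.
Round 1 (the licensee proposes): the licensor can get 11.3862 next round, worth 0.45 × 11.3862 = 5.12379 now, so the licensee offers 5.12379, keeping 34.87621.

34.88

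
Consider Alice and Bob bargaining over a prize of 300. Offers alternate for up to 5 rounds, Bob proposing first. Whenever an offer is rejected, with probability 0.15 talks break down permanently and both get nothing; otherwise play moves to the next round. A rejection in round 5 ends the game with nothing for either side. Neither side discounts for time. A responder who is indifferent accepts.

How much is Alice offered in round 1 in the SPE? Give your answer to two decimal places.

65.89

By backward induction:
Round 5 (Bob proposes): rejection yields 0 for Alice; Bob offers 0 and keeps 300.
Round 4 (Alice proposes): rejecting gives Bob an expected 0.85 × 300 = 255. Alice offers 255 and keeps 300 − 255 = 45.
Round 3 (Bob proposes): rejecting gives Alice an expected 0.85 × 45 = 38.25; Bob offers that and keeps 261.75.
Round 2 (Alice proposes): rejecting gives Bob an expected 0.85 × 261.75 = 222.4875, so Alice offers 222.4875, keeping 77.5125.
Round 1 (Bob proposes): rejecting gives Alice an expected 0.85 × 77.5125 = 65.885625; Bob offers that and keeps 234.114375.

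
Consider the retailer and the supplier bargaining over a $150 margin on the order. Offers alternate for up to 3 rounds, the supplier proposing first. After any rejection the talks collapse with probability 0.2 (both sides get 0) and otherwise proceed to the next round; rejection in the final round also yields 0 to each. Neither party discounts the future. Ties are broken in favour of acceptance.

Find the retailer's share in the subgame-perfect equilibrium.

By backward induction:
Round 3 (the supplier proposes): rejection yields 0 for the retailer; the supplier offers 0 and keeps 150.
Round 2 (the retailer proposes): rejecting gives the supplier an expected 0.8 × 150 = 120. The retailer offers 120 and keeps 150 − 120 = 30.
Round 1 (the supplier proposes): rejecting gives the retailer an expected 0.8 × 30 = 24, so the supplier offers 24, keeping 126.

24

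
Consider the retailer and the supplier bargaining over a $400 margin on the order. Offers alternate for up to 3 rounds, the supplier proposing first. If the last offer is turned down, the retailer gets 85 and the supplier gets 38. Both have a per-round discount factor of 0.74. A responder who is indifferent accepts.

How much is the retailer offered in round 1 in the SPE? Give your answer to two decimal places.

123.51

Round 3 (the supplier proposes): the retailer gets 85 if talks fail, so the supplier offers 85 and keeps 315.
Round 2 (the retailer proposes): the supplier can get 315 next round, worth 0.74 × 315 = 233.1 now; the retailer offers that and keeps 166.9.
Round 1 (the supplier proposes): the retailer can get 166.9 next round, worth 0.74 × 166.9 = 123.506 now; the supplier offers that and keeps 276.494.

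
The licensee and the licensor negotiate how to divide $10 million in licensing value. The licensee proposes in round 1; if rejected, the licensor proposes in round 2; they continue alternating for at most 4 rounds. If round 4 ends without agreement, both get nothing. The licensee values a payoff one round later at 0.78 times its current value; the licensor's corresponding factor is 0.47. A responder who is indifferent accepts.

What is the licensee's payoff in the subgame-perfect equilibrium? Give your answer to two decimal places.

7.24

Round 4 (the licensor proposes): rejection yields 0 for the licensee; the licensor offers 0 and keeps 10.
Round 3 (the licensee proposes): the licensor can get 10 next round, worth 0.47 × 10 = 4.7 now; the licensee offers that and keeps 5.3.
Round 2 (the licensor proposes): the licensee can get 5.3 next round, worth 0.78 × 5.3 = 4.134 now; the licensor offers that and keeps 5.866.
Round 1 (the licensee proposes): the licensor can get 5.866 next round, worth 0.47 × 5.866 = 2.75702 now, so the licensee offers 2.75702, keeping 7.24298.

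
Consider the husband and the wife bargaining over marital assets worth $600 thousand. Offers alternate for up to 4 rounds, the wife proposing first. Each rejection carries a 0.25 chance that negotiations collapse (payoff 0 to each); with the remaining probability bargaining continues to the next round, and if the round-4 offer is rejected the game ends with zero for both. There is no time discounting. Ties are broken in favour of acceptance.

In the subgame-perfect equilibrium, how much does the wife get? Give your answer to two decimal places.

By backward induction:
Round 4 (the husband proposes): rejection yields 0 for the wife; the husband offers 0 and keeps 600.
Round 3 (the wife proposes): rejecting gives the husband an expected 0.75 × 600 = 450, so the wife offers 450, keeping 150.
Round 2 (the husband proposes): rejecting gives the wife an expected 0.75 × 150 = 112.5. The husband offers 112.5 and keeps 600 − 112.5 = 487.5.
Round 1 (the wife proposes): rejecting gives the husband an expected 0.75 × 487.5 = 365.625; the wife offers that and keeps 234.375.

234.38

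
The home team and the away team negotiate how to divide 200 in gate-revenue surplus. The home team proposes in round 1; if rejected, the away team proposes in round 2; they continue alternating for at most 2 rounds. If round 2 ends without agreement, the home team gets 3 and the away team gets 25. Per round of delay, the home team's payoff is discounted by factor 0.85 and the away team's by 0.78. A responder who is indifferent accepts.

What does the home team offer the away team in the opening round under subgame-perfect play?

Round 2 (the away team proposes): the home team gets 3 if talks fail, so the away team offers 3 and keeps 197.
Round 1 (the home team proposes): the away team can get 197 next round, worth 0.78 × 197 = 153.66 now; the home team offers that and keeps 46.34.

153.66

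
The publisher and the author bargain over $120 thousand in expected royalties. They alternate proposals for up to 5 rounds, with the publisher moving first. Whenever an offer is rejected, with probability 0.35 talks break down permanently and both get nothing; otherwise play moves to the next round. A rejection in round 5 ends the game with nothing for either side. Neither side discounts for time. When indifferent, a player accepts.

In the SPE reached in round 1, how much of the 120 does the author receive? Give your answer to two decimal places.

Round 5 (the publisher proposes): rejection yields 0 for the author; the publisher offers 0 and keeps 120.
Round 4 (the author proposes): rejecting gives the publisher an expected 0.65 × 120 = 78, so the author offers 78, keeping 42.
Round 3 (the publisher proposes): rejecting gives the author an expected 0.65 × 42 = 27.3. The publisher offers 27.3 and keeps 120 − 27.3 = 92.7.
Round 2 (the author proposes): rejecting gives the publisher an expected 0.65 × 92.7 = 60.255; the author offers that and keeps 59.745.
Round 1 (the publisher proposes): rejecting gives the author an expected 0.65 × 59.745 = 38.83425. The publisher offers 38.83425 and keeps 120 − 38.83425 = 81.16575.

38.83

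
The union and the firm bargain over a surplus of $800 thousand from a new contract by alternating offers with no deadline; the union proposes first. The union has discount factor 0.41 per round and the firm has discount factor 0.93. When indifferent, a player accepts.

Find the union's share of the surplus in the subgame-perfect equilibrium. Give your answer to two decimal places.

90.51

In a stationary SPE each proposer offers the other exactly their discounted continuation value.
If the union keeps x when proposing and the firm keeps y when proposing, then x = 800 − 0.93y and y = 800 − 0.41x.
Solving: x = 800(1 − 0.93) / (1 − 0.41·0.93) = 56 / 0.6187 ≈ 90.5124.
The firm gets 800 − 90.5124 ≈ 709.4876.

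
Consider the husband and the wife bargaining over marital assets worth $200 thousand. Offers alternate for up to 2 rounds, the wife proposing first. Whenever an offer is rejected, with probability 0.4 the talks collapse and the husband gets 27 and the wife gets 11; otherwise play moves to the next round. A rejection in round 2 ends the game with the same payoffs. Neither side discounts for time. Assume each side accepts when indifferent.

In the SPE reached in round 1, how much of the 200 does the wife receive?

Round 2 (the husband proposes): the wife gets 11 if talks fail, so the husband offers 11 and keeps 189.
Round 1 (the wife proposes): rejecting gives the husband an expected 0.6 × 189 + 0.4 × 27 = 124.2, so the wife offers 124.2, keeping 75.8.

75.8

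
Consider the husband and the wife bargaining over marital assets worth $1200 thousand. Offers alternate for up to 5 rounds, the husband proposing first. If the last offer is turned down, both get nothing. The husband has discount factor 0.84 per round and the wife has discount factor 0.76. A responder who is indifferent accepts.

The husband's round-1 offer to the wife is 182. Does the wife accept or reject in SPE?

Reject

Work out the wife's continuation value if the offer is rejected.
Round 5 (the husband proposes): rejection yields 0 for the wife; the husband offers 0 and keeps 1200.
Round 4 (the wife proposes): the husband can get 1200 next round, worth 0.84 × 1200 = 1008 now. The wife offers 1008 and keeps 1200 − 1008 = 192.
Round 3 (the husband proposes): the wife can get 192 next round, worth 0.76 × 192 = 145.92 now, so the husband offers 145.92, keeping 1054.08.
Round 2 (the wife proposes): the husband can get 1054.08 next round, worth 0.84 × 1054.08 = 885.4272 now, so the wife offers 885.4272, keeping 314.5728.
So by rejecting in round 1, the wife gets 314.5728 next round, worth 0.76 × 314.5728 = 239.075328 now.
Offer 182 < 239.075328, so the wife rejects.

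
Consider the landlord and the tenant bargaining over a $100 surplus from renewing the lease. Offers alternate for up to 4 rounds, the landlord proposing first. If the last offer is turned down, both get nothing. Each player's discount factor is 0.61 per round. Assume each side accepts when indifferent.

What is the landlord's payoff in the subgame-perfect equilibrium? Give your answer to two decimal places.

By backward induction:
Round 4 (the tenant proposes): rejection yields 0 for the landlord; the tenant offers 0 and keeps 100.
Round 3 (the landlord proposes): the tenant can get 100 next round, worth 0.61 × 100 = 61 now, so the landlord offers 61, keeping 39.
Round 2 (the tenant proposes): the landlord can get 39 next round, worth 0.61 × 39 = 23.79 now; the tenant offers that and keeps 76.21.
Round 1 (the landlord proposes): the tenant can get 76.21 next round, worth 0.61 × 76.21 = 46.4881 now; the landlord offers that and keeps 53.5119.

53.51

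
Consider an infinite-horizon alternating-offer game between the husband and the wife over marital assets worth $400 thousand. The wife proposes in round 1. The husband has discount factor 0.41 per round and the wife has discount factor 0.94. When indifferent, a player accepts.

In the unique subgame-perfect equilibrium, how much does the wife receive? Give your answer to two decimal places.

When the wife proposes, the husband accepts any offer worth at least 0.41 times what the husband would get by proposing next round; and vice versa.
This gives x = 400 − 0.41y and y = 400 − 0.94x, where x and y are each side's share when it proposes.
Hence (1 − 0.41·0.94)x = 400(1 − 0.41), i.e. 0.6146·x = 236.
x ≈ 383.9896; the husband's share is 400 − x ≈ 16.0104.

383.99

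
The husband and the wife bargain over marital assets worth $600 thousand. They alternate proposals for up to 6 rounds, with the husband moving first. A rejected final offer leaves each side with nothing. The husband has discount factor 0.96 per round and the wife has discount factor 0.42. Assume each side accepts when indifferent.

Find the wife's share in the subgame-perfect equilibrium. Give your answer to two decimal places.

55.11

Round 6 (the wife proposes): the husband will accept anything ≥ 0, so the wife offers 0 and keeps 600.
Round 5 (the husband proposes): the wife can get 600 next round, worth 0.42 × 600 = 252 now; the husband offers that and keeps 348.
Round 4 (the wife proposes): the husband can get 348 next round, worth 0.96 × 348 = 334.08 now; the wife offers that and keeps 265.92.
Round 3 (the husband proposes): the wife can get 265.92 next round, worth 0.42 × 265.92 = 111.6864 now, so the husband offers 111.6864, keeping 488.3136.
Round 2 (the wife proposes): the husband can get 488.3136 next round, worth 0.96 × 488.3136 = 468.781056 now; the wife offers that and keeps 131.218944.
Round 1 (the husband proposes): the wife can get 131.218944 next round, worth 0.42 × 131.218944 = 55.11195648 now, so the husband offers 55.11195648, keeping 544.88804352.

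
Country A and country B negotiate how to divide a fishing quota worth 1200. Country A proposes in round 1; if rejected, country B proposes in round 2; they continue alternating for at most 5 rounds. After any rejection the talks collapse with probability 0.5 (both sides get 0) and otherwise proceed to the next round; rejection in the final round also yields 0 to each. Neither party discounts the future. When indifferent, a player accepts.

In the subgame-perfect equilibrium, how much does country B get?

375

By backward induction:
Round 5 (country A proposes): rejection yields 0 for country B; country A offers 0 and keeps 1200.
Round 4 (country B proposes): rejecting gives country A an expected 0.5 × 1200 = 600, so country B offers 600, keeping 600.
Round 3 (country A proposes): rejecting gives country B an expected 0.5 × 600 = 300, so country A offers 300, keeping 900.
Round 2 (country B proposes): rejecting gives country A an expected 0.5 × 900 = 450; country B offers that and keeps 750.
Round 1 (country A proposes): rejecting gives country B an expected 0.5 × 750 = 375, so country A offers 375, keeping 825.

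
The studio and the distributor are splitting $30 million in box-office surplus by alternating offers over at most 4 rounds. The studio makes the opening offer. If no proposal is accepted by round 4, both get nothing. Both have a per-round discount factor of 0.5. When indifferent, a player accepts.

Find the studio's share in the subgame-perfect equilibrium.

18.75

Round 4 (the distributor proposes): the studio will accept anything ≥ 0, so the distributor offers 0 and keeps 30.
Round 3 (the studio proposes): the distributor can get 30 next round, worth 0.5 × 30 = 15 now, so the studio offers 15, keeping 15.
Round 2 (the distributor proposes): the studio can get 15 next round, worth 0.5 × 15 = 7.5 now, so the distributor offers 7.5, keeping 22.5.
Round 1 (the studio proposes): the distributor can get 22.5 next round, worth 0.5 × 22.5 = 11.25 now, so the studio offers 11.25, keeping 18.75.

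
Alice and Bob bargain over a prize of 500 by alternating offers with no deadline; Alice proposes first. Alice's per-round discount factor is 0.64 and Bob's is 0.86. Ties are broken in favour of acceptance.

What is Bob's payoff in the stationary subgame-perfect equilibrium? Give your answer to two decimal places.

344.31

When Alice proposes, Bob accepts any offer worth at least 0.86 times what Bob would get by proposing next round; and vice versa.
This gives x = 500 − 0.86y and y = 500 − 0.64x, where x and y are each side's share when it proposes.
Hence (1 − 0.86·0.64)x = 500(1 − 0.86), i.e. 0.4496·x = 70.
x ≈ 155.6940; Bob's share is 500 − x ≈ 344.3060.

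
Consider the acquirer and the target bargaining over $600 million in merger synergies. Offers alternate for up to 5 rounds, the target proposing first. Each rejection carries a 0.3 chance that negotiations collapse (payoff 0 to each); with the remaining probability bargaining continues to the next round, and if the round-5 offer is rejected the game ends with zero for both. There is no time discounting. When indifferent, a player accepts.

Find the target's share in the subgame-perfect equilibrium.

412.26

By backward induction:
Round 5 (the target proposes): the acquirer will accept anything ≥ 0, so the target offers 0 and keeps 600.
Round 4 (the acquirer proposes): rejecting gives the target an expected 0.7 × 600 = 420; the acquirer offers that and keeps 180.
Round 3 (the target proposes): rejecting gives the acquirer an expected 0.7 × 180 = 126. The target offers 126 and keeps 600 − 126 = 474.
Round 2 (the acquirer proposes): rejecting gives the target an expected 0.7 × 474 = 331.8, so the acquirer offers 331.8, keeping 268.2.
Round 1 (the target proposes): rejecting gives the acquirer an expected 0.7 × 268.2 = 187.74, so the target offers 187.74, keeping 412.26.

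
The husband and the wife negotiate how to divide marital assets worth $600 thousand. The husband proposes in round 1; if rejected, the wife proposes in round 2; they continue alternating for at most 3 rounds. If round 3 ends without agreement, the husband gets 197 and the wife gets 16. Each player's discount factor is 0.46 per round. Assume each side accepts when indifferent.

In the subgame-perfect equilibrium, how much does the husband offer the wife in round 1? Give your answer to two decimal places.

Round 3 (the husband proposes): the wife gets 16 if talks fail, so the husband offers 16 and keeps 584.
Round 2 (the wife proposes): the husband can get 584 next round, worth 0.46 × 584 = 268.64 now; the wife offers that and keeps 331.36.
Round 1 (the husband proposes): the wife can get 331.36 next round, worth 0.46 × 331.36 = 152.4256 now; the husband offers that and keeps 447.5744.

152.43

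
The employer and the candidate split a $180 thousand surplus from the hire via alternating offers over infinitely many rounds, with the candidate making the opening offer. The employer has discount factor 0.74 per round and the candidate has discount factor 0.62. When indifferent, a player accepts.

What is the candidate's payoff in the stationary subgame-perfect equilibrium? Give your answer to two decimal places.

When the candidate proposes, the employer accepts any offer worth at least 0.74 times what the employer would get by proposing next round; and vice versa.
This gives x = 180 − 0.74y and y = 180 − 0.62x, where x and y are each side's share when it proposes.
Hence (1 − 0.74·0.62)x = 180(1 − 0.74), i.e. 0.5412·x = 46.8.
x ≈ 86.4745; the employer's share is 180 − x ≈ 93.5255.

86.47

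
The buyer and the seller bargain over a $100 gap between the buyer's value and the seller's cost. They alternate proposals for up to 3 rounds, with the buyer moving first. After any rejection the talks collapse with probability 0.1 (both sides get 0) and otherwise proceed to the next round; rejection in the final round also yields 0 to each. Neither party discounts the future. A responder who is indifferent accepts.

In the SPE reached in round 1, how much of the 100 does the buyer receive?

91

By backward induction:
Round 3 (the buyer proposes): rejection yields 0 for the seller; the buyer offers 0 and keeps 100.
Round 2 (the seller proposes): rejecting gives the buyer an expected 0.9 × 100 = 90. The seller offers 90 and keeps 100 − 90 = 10.
Round 1 (the buyer proposes): rejecting gives the seller an expected 0.9 × 10 = 9; the buyer offers that and keeps 91.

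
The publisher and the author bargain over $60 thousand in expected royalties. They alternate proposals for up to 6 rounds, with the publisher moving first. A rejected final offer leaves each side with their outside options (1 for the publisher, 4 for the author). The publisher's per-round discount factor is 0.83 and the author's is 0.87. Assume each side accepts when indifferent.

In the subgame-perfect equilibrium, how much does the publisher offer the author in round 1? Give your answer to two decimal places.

42.05

Solve by backward induction from round 6.
Round 6 (the author proposes): the publisher gets 1 if talks fail, so the author offers 1 and keeps 59.
Round 5 (the publisher proposes): the author can get 59 next round, worth 0.87 × 59 = 51.33 now. The publisher offers 51.33 and keeps 60 − 51.33 = 8.67.
Round 4 (the author proposes): the publisher can get 8.67 next round, worth 0.83 × 8.67 = 7.1961 now. The author offers 7.1961 and keeps 60 − 7.1961 = 52.8039.
Round 3 (the publisher proposes): the author can get 52.8039 next round, worth 0.87 × 52.8039 = 45.939393 now. The publisher offers 45.939393 and keeps 60 − 45.939393 = 14.060607.
Round 2 (the author proposes): the publisher can get 14.060607 next round, worth 0.83 × 14.060607 = 11.67030381 now, so the author offers 11.67030381, keeping 48.32969619.
Round 1 (the publisher proposes): the author can get 48.32969619 next round, worth 0.87 × 48.32969619 = 42.0468356853 now; the publisher offers that and keeps 17.9531643147.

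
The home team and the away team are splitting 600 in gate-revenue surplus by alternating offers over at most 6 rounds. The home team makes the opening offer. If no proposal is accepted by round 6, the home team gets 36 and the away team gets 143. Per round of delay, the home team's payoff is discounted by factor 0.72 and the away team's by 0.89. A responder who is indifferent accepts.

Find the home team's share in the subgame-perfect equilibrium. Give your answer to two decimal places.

148.55

Round 6 (the away team proposes): the home team gets 36 if talks fail, so the away team offers 36 and keeps 564.
Round 5 (the home team proposes): the away team can get 564 next round, worth 0.89 × 564 = 501.96 now. The home team offers 501.96 and keeps 600 − 501.96 = 98.04.
Round 4 (the away team proposes): the home team can get 98.04 next round, worth 0.72 × 98.04 = 70.5888 now. The away team offers 70.5888 and keeps 600 − 70.5888 = 529.4112.
Round 3 (the home team proposes): the away team can get 529.4112 next round, worth 0.89 × 529.4112 = 471.175968 now. The home team offers 471.175968 and keeps 600 − 471.175968 = 128.824032.
Round 2 (the away team proposes): the home team can get 128.824032 next round, worth 0.72 × 128.824032 = 92.75330304 now. The away team offers 92.75330304 and keeps 600 − 92.75330304 = 507.24669696.
Round 1 (the home team proposes): the away team can get 507.24669696 next round, worth 0.89 × 507.24669696 = 451.4495602944 now, so the home team offers 451.4495602944, keeping 148.5504397056.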